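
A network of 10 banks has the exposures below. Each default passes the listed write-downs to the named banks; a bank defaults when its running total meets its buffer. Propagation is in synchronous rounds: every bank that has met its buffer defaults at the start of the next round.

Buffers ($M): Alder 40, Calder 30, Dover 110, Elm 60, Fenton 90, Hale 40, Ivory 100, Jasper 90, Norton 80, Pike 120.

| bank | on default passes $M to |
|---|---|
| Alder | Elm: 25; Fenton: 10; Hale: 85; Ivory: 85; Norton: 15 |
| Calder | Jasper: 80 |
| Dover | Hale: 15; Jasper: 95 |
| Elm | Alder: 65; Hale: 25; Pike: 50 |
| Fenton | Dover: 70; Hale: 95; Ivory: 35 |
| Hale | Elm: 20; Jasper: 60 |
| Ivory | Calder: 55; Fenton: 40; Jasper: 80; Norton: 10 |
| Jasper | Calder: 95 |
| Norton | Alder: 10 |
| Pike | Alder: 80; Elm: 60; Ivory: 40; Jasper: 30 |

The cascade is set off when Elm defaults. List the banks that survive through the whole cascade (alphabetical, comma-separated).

Round 1 — Elm defaults (initial).
  Alder: +65 → 65 ≥ 40
  Hale: +25 → 25 < 40
  Pike: +50 → 50 < 120
Round 2 — Alder defaults.
  Fenton: +10 → 10 < 90
  Hale: +85 → 110 ≥ 40
  Ivory: +85 → 85 < 100
  Norton: +15 → 15 < 80
Round 3 — Hale defaults.
  Jasper: +60 → 60 < 90
No further defaults.

Calder, Dover, Fenton, Ivory, Jasper, Norton, Pike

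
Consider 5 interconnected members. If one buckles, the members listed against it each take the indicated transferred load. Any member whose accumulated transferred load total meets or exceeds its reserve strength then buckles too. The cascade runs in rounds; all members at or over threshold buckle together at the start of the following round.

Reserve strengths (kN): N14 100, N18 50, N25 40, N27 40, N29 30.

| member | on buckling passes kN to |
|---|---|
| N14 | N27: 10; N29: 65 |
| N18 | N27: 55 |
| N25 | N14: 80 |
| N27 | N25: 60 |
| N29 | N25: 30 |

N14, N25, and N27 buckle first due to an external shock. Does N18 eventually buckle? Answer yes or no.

Round 1 — N14, N25, N27 buckle (initial).
  N29: +65 → 65 ≥ 30
Round 2 — N29 buckles.
No further bucklings.

no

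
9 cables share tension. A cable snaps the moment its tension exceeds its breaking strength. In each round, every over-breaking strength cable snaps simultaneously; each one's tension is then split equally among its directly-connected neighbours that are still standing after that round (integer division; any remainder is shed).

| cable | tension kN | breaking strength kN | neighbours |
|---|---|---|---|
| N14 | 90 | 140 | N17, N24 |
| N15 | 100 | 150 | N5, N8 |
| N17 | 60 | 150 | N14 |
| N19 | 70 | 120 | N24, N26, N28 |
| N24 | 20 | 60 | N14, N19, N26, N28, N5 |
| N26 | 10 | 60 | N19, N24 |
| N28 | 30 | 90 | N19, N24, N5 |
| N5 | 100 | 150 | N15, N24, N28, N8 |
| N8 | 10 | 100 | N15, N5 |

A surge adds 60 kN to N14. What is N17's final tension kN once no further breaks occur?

Round 1 — N14 at 150 > 140. N14 snaps.
  N14 sheds 150 kN to N17, N24: 75 each.
    N17: 60+75 = 135 ≤ 150
    N24: 20+75 = 95 > 60
Round 2 — N24 snaps.
  N24 sheds 95 kN to N19, N26, N28, N5: 23 each (3 lost).
    N19: 70+23 = 93 ≤ 120
    N26: 10+23 = 33 ≤ 60
    N28: 30+23 = 53 ≤ 90
    N5: 100+23 = 123 ≤ 150
No further breaks.

135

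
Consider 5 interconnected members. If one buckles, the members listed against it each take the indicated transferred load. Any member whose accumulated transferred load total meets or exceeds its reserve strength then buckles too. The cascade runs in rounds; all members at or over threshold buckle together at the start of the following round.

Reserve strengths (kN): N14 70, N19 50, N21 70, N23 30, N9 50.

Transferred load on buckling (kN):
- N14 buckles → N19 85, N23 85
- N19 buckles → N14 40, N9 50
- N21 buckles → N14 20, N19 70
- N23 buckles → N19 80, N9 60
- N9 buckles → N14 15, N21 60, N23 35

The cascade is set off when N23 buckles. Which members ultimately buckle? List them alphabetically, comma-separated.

N19, N23, N9

Round 1 — N23 buckles (initial).
  N19: +80 → 80 ≥ 50
  N9: +60 → 60 ≥ 50
Round 2 — N19, N9 buckle.
  N14: +40+15 → 55 < 70
  N21: +60 → 60 < 70
No further bucklings.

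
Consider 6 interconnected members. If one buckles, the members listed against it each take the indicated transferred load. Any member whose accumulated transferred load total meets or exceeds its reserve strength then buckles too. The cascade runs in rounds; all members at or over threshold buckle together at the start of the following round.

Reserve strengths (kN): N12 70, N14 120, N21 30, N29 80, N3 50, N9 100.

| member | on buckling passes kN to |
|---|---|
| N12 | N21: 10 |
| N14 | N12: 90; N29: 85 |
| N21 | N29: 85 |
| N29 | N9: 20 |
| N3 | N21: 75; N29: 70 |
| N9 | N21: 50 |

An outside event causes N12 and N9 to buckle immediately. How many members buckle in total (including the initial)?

Round 1 — N12, N9 buckle (initial).
  N21: +10+50 → 60 ≥ 30
Round 2 — N21 buckles.
  N29: +85 → 85 ≥ 80
Round 3 — N29 buckles.
No further bucklings.

4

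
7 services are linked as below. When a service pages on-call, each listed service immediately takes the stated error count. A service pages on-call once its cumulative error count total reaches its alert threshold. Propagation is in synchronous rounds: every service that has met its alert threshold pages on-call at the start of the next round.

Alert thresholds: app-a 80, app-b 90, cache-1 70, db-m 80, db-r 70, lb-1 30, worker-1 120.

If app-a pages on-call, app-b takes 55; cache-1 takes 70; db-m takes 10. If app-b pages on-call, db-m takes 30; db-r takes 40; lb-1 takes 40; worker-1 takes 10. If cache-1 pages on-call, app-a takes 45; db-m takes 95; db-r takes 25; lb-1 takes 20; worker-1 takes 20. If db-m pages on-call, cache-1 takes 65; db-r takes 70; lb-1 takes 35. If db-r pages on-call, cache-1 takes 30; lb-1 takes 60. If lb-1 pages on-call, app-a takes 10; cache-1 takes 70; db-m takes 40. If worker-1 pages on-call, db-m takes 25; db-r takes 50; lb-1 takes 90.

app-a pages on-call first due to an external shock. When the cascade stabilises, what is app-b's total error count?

55

Round 1 — app-a pages on-call (initial).
  app-b: +55 → 55 < 90
  cache-1: +70 → 70 ≥ 70
  db-m: +10 → 10 < 80
Round 2 — cache-1 pages on-call.
  db-m: +95 → 105 ≥ 80
  db-r: +25 → 25 < 70
  lb-1: +20 → 20 < 30
  worker-1: +20 → 20 < 120
Round 3 — db-m pages on-call.
  db-r: +70 → 95 ≥ 70
  lb-1: +35 → 55 ≥ 30
Round 4 — db-r, lb-1 page on-call.
No further pages.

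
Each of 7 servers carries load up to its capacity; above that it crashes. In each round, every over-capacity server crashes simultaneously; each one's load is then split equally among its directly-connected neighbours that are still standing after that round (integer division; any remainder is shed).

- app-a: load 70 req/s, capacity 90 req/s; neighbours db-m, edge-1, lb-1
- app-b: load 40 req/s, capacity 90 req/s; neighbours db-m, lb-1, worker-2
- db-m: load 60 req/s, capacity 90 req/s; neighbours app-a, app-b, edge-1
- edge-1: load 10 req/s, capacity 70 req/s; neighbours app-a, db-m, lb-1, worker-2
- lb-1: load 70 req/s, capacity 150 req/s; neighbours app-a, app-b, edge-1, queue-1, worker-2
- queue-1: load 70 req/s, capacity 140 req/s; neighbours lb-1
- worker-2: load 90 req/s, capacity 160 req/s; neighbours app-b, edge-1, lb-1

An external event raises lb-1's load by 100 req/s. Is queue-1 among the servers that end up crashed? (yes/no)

Round 1 — lb-1 at 170 > 150. lb-1 crashes.
  lb-1 sheds 170 req/s to app-a, app-b, edge-1, queue-1, worker-2: 34 each.
    app-a: 70+34 = 104 > 90
    app-b: 40+34 = 74 ≤ 90
    edge-1: 10+34 = 44 ≤ 70
    queue-1: 70+34 = 104 ≤ 140
    worker-2: 90+34 = 124 ≤ 160
Round 2 — app-a crashes.
  app-a sheds 104 req/s to db-m, edge-1: 52 each.
    db-m: 60+52 = 112 > 90
    edge-1: 44+52 = 96 > 70
Round 3 — db-m, edge-1 crash.
  db-m sheds 112 req/s to app-b: 112 each.
    app-b: 74+112 = 186 > 90
  edge-1 sheds 96 req/s to worker-2: 96 each.
    worker-2: 124+96 = 220 > 160
Round 4 — app-b, worker-2 crash.
  app-b sheds 186 req/s: no online neighbours, lost.
  worker-2 sheds 220 req/s: no online neighbours, lost.
No further crashes.

no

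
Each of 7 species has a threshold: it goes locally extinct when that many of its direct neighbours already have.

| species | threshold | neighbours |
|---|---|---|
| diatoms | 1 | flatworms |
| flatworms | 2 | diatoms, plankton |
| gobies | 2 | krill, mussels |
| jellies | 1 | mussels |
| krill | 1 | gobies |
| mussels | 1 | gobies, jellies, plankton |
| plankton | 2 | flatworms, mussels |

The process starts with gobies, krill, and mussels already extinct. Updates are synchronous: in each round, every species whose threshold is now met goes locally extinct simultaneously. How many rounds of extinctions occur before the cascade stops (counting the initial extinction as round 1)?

2

Round 1 — gobies, krill, mussels go locally extinct (initial).
Round 2 — checking thresholds:
  jellies: 1 of 1 neighbours ≥ 1, goes locally extinct.
  plankton: 1 of 2 neighbours < 2, not yet.
Round 3 — no new extinctions; cascade stops.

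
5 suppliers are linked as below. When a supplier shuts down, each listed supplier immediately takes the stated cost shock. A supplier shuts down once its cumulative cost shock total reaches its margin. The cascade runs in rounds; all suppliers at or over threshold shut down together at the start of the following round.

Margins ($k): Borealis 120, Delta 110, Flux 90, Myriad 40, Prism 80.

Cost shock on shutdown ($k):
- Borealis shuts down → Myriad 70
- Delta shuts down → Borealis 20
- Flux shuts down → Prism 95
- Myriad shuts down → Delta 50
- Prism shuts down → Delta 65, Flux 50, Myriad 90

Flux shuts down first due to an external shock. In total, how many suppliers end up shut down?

4

Round 1 — Flux shuts down (initial).
  Prism: +95 → 95 ≥ 80
Round 2 — Prism shuts down.
  Delta: +65 → 65 < 110
  Myriad: +90 → 90 ≥ 40
Round 3 — Myriad shuts down.
  Delta: +50 → 115 ≥ 110
Round 4 — Delta shuts down.
  Borealis: +20 → 20 < 120
No further shutdowns.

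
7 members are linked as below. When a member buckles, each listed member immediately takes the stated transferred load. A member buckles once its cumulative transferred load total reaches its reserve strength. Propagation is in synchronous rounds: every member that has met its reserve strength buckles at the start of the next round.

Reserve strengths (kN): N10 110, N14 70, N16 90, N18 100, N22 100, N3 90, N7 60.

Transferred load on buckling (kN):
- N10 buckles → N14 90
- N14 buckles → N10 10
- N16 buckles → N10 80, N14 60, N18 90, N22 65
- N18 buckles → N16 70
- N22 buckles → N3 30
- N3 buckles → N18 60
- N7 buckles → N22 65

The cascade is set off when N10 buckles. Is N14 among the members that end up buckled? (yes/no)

Round 1 — N10 buckles (initial).
  N14: +90 → 90 ≥ 70
Round 2 — N14 buckles.
No further bucklings.

yes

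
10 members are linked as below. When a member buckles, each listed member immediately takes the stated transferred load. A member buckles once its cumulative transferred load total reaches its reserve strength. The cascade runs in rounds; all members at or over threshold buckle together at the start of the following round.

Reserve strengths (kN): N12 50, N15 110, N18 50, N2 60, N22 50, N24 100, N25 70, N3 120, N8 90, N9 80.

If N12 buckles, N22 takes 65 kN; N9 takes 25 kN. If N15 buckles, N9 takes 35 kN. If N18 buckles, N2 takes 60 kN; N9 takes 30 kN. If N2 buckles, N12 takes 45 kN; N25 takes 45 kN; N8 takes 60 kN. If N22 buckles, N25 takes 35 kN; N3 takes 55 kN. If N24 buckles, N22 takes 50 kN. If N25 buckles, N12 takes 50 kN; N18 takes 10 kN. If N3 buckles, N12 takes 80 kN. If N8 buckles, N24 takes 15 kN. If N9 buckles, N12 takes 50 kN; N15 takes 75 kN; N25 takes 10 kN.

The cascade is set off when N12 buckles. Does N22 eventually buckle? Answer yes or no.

yes

Round 1 — N12 buckles (initial).
  N22: +65 → 65 ≥ 50
  N9: +25 → 25 < 80
Round 2 — N22 buckles.
  N25: +35 → 35 < 70
  N3: +55 → 55 < 120
No further bucklings.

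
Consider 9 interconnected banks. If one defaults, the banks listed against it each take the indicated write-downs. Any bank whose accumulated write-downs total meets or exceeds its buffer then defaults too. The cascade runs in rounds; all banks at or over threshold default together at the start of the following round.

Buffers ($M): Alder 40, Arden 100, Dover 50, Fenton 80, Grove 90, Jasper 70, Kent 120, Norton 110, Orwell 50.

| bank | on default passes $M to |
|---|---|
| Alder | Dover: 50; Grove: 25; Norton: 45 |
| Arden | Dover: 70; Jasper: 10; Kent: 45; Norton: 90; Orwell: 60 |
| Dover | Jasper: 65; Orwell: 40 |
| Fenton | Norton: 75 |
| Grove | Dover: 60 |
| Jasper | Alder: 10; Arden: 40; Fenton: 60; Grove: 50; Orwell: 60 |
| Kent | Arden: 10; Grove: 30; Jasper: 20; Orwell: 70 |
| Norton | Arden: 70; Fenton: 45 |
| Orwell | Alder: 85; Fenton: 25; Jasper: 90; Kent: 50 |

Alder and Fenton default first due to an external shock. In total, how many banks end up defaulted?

Round 1 — Alder, Fenton default (initial).
  Dover: +50 → 50 ≥ 50
  Grove: +25 → 25 < 90
  Norton: +45+75 → 120 ≥ 110
Round 2 — Dover, Norton default.
  Arden: +70 → 70 < 100
  Jasper: +65 → 65 < 70
  Orwell: +40 → 40 < 50
No further defaults.

4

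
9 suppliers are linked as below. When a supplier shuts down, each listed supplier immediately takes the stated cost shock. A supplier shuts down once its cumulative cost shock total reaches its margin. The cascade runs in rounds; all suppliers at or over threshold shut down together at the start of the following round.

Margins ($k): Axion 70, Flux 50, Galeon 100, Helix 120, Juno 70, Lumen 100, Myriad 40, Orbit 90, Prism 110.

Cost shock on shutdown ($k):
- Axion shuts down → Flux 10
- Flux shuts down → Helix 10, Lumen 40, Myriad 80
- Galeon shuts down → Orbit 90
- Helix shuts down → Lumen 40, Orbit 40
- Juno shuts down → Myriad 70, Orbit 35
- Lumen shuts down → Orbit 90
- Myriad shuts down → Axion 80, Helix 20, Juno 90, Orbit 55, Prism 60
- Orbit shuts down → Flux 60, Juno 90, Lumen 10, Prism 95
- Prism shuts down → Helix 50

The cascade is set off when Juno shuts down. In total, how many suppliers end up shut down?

Round 1 — Juno shuts down (initial).
  Myriad: +70 → 70 ≥ 40
  Orbit: +35 → 35 < 90
Round 2 — Myriad shuts down.
  Axion: +80 → 80 ≥ 70
  Helix: +20 → 20 < 120
  Orbit: +55 → 90 ≥ 90
  Prism: +60 → 60 < 110
Round 3 — Axion, Orbit shut down.
  Flux: +10+60 → 70 ≥ 50
  Lumen: +10 → 10 < 100
  Prism: +95 → 155 ≥ 110
Round 4 — Flux, Prism shut down.
  Helix: +10+50 → 80 < 120
  Lumen: +40 → 50 < 100
No further shutdowns.

6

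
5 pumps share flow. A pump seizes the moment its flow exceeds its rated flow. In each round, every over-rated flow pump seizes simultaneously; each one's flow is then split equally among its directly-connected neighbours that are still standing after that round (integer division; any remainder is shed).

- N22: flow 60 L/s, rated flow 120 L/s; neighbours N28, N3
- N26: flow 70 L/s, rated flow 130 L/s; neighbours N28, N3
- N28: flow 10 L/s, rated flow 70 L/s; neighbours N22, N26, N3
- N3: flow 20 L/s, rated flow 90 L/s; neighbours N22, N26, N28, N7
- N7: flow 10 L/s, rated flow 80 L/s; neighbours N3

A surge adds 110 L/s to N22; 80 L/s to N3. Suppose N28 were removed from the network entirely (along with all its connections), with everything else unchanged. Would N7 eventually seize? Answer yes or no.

With N28 removed:
Round 1 — N22 at 170 > 120; N3 at 100 > 90. N22, N3 seize.
  N22 sheds 170 L/s: no online neighbours, lost.
  N3 sheds 100 L/s to N26, N7: 50 each.
    N26: 70+50 = 120 ≤ 130
    N7: 10+50 = 60 ≤ 80
No further seizures.

no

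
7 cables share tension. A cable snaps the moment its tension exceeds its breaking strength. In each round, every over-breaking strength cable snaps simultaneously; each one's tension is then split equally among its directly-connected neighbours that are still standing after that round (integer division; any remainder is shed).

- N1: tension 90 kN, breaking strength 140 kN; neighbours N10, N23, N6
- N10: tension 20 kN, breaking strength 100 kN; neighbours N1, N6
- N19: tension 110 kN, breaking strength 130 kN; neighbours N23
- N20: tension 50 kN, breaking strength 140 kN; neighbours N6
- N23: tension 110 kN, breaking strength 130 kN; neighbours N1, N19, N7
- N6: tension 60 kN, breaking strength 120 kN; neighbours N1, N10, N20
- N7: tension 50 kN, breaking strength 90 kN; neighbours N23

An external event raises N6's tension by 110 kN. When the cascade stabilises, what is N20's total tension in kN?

Round 1 — N6 at 170 > 120. N6 snaps.
  N6 sheds 170 kN to N1, N10, N20: 56 each (2 lost).
    N1: 90+56 = 146 > 140
    N10: 20+56 = 76 ≤ 100
    N20: 50+56 = 106 ≤ 140
Round 2 — N1 snaps.
  N1 sheds 146 kN to N10, N23: 73 each.
    N10: 76+73 = 149 > 100
    N23: 110+73 = 183 > 130
Round 3 — N10, N23 snap.
  N10 sheds 149 kN: no online neighbours, lost.
  N23 sheds 183 kN to N19, N7: 91 each (1 lost).
    N19: 110+91 = 201 > 130
    N7: 50+91 = 141 > 90
Round 4 — N19, N7 snap.
  N19 sheds 201 kN: no online neighbours, lost.
  N7 sheds 141 kN: no online neighbours, lost.
No further breaks.

106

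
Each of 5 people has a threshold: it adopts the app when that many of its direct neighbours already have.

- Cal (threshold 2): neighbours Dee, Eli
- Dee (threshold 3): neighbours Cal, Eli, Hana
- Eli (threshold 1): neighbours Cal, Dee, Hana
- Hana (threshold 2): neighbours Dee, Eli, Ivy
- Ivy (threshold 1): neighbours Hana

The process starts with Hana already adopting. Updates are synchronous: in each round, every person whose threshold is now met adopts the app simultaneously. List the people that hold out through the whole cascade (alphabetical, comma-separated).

Cal, Dee

Round 1 — Hana adopts the app (initial).
Round 2 — checking thresholds:
  Dee: 1 of 3 neighbours < 3, below threshold.
  Eli: 1 of 3 neighbours ≥ 1, adopts the app.
  Ivy: 1 of 1 neighbours ≥ 1, adopts the app.
Round 3 — no new adoptions; cascade stops.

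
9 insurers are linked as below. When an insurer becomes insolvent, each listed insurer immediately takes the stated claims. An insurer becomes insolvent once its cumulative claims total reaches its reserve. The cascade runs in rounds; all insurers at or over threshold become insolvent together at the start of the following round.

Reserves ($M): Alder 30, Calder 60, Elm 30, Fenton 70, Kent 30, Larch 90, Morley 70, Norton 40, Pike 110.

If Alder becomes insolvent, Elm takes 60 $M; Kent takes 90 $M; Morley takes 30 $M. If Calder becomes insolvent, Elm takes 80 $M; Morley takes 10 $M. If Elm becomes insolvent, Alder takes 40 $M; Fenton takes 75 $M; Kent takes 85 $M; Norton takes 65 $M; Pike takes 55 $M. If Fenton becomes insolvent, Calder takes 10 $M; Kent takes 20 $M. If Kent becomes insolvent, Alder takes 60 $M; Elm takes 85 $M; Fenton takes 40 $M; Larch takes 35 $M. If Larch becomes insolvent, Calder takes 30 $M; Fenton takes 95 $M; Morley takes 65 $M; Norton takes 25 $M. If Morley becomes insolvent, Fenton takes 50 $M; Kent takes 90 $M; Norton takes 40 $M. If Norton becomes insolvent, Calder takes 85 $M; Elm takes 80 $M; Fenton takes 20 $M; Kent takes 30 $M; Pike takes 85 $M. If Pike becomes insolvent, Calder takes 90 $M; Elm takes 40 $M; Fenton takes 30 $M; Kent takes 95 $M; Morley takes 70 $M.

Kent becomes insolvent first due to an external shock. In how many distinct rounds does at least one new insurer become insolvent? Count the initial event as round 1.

Round 1 — Kent becomes insolvent (initial).
  Alder: +60 → 60 ≥ 30
  Elm: +85 → 85 ≥ 30
  Fenton: +40 → 40 < 70
  Larch: +35 → 35 < 90
Round 2 — Alder, Elm become insolvent.
  Fenton: +75 → 115 ≥ 70
  Morley: +30 → 30 < 70
  Norton: +65 → 65 ≥ 40
  Pike: +55 → 55 < 110
Round 3 — Fenton, Norton become insolvent.
  Calder: +10+85 → 95 ≥ 60
  Pike: +85 → 140 ≥ 110
Round 4 — Calder, Pike become insolvent.
  Morley: +10+70 → 110 ≥ 70
Round 5 — Morley becomes insolvent.
No further insolvencies.

5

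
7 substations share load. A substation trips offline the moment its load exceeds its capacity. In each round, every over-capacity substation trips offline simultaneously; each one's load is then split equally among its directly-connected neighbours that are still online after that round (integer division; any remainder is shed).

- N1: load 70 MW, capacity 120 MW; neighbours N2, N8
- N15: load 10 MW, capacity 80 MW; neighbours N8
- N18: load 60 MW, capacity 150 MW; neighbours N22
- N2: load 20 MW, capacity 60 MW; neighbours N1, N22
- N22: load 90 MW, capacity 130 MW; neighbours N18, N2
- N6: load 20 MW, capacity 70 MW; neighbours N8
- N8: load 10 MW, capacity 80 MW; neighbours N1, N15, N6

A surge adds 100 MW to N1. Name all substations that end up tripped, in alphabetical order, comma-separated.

N1, N18, N2, N22, N8

Round 1 — N1 at 170 > 120. N1 trips offline.
  N1 sheds 170 MW to N2, N8: 85 each.
    N2: 20+85 = 105 > 60
    N8: 10+85 = 95 > 80
Round 2 — N2, N8 trip offline.
  N2 sheds 105 MW to N22: 105 each.
    N22: 90+105 = 195 > 130
  N8 sheds 95 MW to N15, N6: 47 each (1 lost).
    N15: 10+47 = 57 ≤ 80
    N6: 20+47 = 67 ≤ 70
Round 3 — N22 trips offline.
  N22 sheds 195 MW to N18: 195 each.
    N18: 60+195 = 255 > 150
Round 4 — N18 trips offline.
  N18 sheds 255 MW: no online neighbours, lost.
No further trips.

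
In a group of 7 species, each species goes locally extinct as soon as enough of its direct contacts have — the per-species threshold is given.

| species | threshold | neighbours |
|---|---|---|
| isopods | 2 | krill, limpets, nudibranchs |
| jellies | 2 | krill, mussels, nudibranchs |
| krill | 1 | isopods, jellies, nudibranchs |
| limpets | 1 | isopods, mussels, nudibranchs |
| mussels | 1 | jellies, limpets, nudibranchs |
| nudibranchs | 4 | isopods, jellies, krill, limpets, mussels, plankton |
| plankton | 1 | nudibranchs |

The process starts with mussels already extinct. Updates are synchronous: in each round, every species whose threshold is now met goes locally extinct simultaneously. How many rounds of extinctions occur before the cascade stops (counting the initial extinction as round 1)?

Round 1 — mussels goes locally extinct (initial).
Round 2 — checking thresholds:
  jellies: 1 of 3 neighbours < 2, not yet.
  limpets: 1 of 3 neighbours ≥ 1, goes locally extinct.
  nudibranchs: 1 of 6 neighbours < 4, not yet.
Round 3 — no new extinctions; cascade stops.

2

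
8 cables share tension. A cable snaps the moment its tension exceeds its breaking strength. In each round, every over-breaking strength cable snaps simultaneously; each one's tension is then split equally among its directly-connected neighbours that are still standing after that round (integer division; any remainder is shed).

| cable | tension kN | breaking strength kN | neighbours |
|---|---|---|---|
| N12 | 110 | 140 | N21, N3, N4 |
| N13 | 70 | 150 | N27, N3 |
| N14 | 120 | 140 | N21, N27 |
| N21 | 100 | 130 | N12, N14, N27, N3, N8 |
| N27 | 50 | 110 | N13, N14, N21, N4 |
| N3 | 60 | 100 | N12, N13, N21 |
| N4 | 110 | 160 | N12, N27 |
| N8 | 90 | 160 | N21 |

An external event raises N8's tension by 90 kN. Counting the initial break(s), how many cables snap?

8

Round 1 — N8 at 180 > 160. N8 snaps.
  N8 sheds 180 kN to N21: 180 each.
    N21: 100+180 = 280 > 130
Round 2 — N21 snaps.
  N21 sheds 280 kN to N12, N14, N27, N3: 70 each.
    N12: 110+70 = 180 > 140
    N14: 120+70 = 190 > 140
    N27: 50+70 = 120 > 110
    N3: 60+70 = 130 > 100
Round 3 — N12, N14, N27, N3 snap.
  N12 sheds 180 kN to N4: 180 each.
    N4: 110+180 = 290 > 160
  N14 sheds 190 kN: no online neighbours, lost.
  N27 sheds 120 kN to N13, N4: 60 each.
    N13: 70+60 = 130 ≤ 150
    N4: 290+60 = 350 > 160
  N3 sheds 130 kN to N13: 130 each.
    N13: 130+130 = 260 > 150
Round 4 — N13, N4 snap.
  N13 sheds 260 kN: no online neighbours, lost.
  N4 sheds 350 kN: no online neighbours, lost.
No further breaks.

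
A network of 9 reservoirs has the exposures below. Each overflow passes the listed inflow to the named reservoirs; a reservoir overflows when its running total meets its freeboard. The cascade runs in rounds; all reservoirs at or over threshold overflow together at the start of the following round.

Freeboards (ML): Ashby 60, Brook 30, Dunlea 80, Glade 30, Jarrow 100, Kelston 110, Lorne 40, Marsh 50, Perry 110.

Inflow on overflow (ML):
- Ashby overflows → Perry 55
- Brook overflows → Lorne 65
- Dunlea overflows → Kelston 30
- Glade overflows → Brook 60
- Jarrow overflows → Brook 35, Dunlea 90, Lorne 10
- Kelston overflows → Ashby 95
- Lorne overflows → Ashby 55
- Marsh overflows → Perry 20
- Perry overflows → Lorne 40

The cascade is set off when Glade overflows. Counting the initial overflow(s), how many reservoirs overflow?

3

Round 1 — Glade overflows (initial).
  Brook: +60 → 60 ≥ 30
Round 2 — Brook overflows.
  Lorne: +65 → 65 ≥ 40
Round 3 — Lorne overflows.
  Ashby: +55 → 55 < 60
No further overflows.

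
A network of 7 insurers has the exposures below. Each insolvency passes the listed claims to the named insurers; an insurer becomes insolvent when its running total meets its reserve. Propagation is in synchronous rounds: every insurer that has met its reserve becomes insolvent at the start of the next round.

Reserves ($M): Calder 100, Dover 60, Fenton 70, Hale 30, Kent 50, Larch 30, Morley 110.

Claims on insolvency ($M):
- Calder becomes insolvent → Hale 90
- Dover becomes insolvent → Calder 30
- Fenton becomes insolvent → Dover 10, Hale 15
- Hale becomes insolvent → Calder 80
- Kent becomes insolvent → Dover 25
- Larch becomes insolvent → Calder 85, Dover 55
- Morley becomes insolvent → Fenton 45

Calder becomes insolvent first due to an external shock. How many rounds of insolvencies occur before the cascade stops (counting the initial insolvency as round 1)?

Round 1 — Calder becomes insolvent (initial).
  Hale: +90 → 90 ≥ 30
Round 2 — Hale becomes insolvent.
No further insolvencies.

2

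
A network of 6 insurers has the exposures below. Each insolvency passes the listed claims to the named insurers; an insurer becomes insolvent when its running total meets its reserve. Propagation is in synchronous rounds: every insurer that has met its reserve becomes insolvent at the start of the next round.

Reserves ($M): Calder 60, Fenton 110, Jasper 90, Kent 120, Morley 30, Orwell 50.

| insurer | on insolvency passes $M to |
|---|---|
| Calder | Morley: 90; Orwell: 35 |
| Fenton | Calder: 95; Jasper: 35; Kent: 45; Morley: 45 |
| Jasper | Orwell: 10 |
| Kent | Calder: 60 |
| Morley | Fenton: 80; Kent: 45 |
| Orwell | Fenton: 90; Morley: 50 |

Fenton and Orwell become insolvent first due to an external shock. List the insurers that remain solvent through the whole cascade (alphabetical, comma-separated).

Round 1 — Fenton, Orwell become insolvent (initial).
  Calder: +95 → 95 ≥ 60
  Jasper: +35 → 35 < 90
  Kent: +45 → 45 < 120
  Morley: +45+50 → 95 ≥ 30
Round 2 — Calder, Morley become insolvent.
  Kent: +45 → 90 < 120
No further insolvencies.

Jasper, Kent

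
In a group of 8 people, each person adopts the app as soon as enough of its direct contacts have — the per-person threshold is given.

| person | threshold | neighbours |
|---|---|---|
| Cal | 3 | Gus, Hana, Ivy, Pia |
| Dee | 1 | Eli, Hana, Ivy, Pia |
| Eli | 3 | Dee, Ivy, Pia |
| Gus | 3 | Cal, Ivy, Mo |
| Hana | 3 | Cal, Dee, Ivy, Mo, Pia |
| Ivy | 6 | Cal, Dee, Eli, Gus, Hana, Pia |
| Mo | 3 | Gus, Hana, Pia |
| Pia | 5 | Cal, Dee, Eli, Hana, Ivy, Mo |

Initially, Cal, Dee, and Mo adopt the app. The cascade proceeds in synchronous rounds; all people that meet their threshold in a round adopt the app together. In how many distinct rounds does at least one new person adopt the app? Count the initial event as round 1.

Round 1 — Cal, Dee, Mo adopt the app (initial).
Round 2 — checking thresholds:
  Eli: 1 of 3 neighbours < 3, holds.
  Gus: 2 of 3 neighbours < 3, holds.
  Hana: 3 of 5 neighbours ≥ 3, adopts the app.
  Ivy: 2 of 6 neighbours < 6, holds.
  Pia: 3 of 6 neighbours < 5, holds.
Round 3 — no new adoptions; cascade stops.

2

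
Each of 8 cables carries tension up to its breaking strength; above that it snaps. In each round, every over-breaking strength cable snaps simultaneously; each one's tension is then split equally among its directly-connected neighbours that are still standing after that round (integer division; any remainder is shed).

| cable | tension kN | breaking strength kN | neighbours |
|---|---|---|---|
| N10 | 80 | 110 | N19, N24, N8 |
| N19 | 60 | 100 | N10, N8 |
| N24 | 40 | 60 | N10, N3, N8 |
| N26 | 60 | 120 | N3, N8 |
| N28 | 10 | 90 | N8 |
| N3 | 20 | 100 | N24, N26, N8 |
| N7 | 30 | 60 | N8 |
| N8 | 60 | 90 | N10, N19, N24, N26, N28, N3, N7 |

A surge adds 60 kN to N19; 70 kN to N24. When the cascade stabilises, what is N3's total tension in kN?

Round 1 — N19 at 120 > 100; N24 at 110 > 60. N19, N24 snap.
  N19 sheds 120 kN to N10, N8: 60 each.
    N10: 80+60 = 140 > 110
    N8: 60+60 = 120 > 90
  N24 sheds 110 kN to N10, N3, N8: 36 each (2 lost).
    N10: 140+36 = 176 > 110
    N3: 20+36 = 56 ≤ 100
    N8: 120+36 = 156 > 90
Round 2 — N10, N8 snap.
  N10 sheds 176 kN: no online neighbours, lost.
  N8 sheds 156 kN to N26, N28, N3, N7: 39 each.
    N26: 60+39 = 99 ≤ 120
    N28: 10+39 = 49 ≤ 90
    N3: 56+39 = 95 ≤ 100
    N7: 30+39 = 69 > 60
Round 3 — N7 snaps.
  N7 sheds 69 kN: no online neighbours, lost.
No further breaks.

95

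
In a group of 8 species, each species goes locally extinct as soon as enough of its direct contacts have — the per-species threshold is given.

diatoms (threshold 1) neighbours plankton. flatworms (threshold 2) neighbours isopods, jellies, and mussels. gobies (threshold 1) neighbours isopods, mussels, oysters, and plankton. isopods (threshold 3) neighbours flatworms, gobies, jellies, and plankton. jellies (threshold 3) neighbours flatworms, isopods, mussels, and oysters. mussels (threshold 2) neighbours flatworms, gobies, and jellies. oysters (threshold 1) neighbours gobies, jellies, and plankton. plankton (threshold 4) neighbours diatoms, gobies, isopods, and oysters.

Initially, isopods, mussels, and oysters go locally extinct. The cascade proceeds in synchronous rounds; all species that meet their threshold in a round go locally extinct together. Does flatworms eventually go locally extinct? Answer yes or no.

Round 1 — isopods, mussels, oysters go locally extinct (initial).
Round 2 — checking thresholds:
  flatworms: 2 of 3 neighbours ≥ 2, goes locally extinct.
  gobies: 3 of 4 neighbours ≥ 1, goes locally extinct.
  jellies: 3 of 4 neighbours ≥ 3, goes locally extinct.
  plankton: 2 of 4 neighbours < 4, below threshold.
Round 3 — no new extinctions; cascade stops.

yes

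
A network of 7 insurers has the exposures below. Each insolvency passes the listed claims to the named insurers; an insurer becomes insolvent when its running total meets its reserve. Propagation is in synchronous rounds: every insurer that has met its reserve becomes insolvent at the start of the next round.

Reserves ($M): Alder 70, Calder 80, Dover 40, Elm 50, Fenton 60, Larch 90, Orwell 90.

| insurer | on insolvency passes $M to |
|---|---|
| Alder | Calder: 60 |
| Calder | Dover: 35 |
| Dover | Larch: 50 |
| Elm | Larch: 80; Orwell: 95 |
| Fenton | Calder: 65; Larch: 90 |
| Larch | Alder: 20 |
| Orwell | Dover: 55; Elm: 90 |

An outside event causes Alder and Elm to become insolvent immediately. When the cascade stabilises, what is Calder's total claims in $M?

Round 1 — Alder, Elm become insolvent (initial).
  Calder: +60 → 60 < 80
  Larch: +80 → 80 < 90
  Orwell: +95 → 95 ≥ 90
Round 2 — Orwell becomes insolvent.
  Dover: +55 → 55 ≥ 40
Round 3 — Dover becomes insolvent.
  Larch: +50 → 130 ≥ 90
Round 4 — Larch becomes insolvent.
No further insolvencies.

60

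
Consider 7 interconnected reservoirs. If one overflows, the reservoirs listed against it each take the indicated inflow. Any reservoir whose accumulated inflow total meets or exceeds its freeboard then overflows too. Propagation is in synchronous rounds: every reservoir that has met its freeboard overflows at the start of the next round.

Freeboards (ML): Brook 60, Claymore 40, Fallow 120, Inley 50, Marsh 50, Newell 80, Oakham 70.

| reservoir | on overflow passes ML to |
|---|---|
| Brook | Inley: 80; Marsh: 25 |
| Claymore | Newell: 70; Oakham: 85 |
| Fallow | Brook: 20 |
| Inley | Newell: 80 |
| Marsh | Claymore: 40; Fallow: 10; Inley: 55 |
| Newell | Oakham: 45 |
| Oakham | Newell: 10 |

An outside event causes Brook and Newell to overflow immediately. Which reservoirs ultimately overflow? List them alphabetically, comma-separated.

Brook, Inley, Newell

Round 1 — Brook, Newell overflow (initial).
  Inley: +80 → 80 ≥ 50
  Marsh: +25 → 25 < 50
  Oakham: +45 → 45 < 70
Round 2 — Inley overflows.
No further overflows.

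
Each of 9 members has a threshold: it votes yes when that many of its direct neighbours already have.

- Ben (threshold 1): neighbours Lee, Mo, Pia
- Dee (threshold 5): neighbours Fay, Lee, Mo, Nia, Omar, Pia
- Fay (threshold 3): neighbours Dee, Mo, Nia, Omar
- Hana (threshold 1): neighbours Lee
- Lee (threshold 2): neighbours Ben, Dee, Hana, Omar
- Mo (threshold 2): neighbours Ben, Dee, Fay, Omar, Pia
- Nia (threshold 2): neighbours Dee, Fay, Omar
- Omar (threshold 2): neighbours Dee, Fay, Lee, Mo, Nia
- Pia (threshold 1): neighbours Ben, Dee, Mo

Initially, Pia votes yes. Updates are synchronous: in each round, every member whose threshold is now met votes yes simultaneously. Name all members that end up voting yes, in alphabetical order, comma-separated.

Ben, Mo, Pia

Round 1 — Pia votes yes (initial).
Round 2 — checking thresholds:
  Ben: 1 of 3 neighbours ≥ 1, votes yes.
  Dee: 1 of 6 neighbours < 5, not yet.
  Mo: 1 of 5 neighbours < 2, not yet.
Round 3 — checking thresholds:
  Dee: 1 of 6 neighbours < 5, not yet.
  Lee: 1 of 4 neighbours < 2, not yet.
  Mo: 2 of 5 neighbours ≥ 2, votes yes.
Round 4 — no new yes votes; cascade stops.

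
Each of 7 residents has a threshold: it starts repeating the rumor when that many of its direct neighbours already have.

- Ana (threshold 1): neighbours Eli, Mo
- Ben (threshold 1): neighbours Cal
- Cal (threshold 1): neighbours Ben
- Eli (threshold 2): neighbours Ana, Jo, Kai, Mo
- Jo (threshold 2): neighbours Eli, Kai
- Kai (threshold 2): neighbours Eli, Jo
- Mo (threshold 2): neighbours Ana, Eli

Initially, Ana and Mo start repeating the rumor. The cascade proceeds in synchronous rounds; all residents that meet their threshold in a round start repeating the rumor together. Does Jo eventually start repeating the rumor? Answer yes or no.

Round 1 — Ana, Mo start repeating the rumor (initial).
Round 2 — checking thresholds:
  Eli: 2 of 4 neighbours ≥ 2, starts repeating the rumor.
Round 3 — no new spreads; cascade stops.

no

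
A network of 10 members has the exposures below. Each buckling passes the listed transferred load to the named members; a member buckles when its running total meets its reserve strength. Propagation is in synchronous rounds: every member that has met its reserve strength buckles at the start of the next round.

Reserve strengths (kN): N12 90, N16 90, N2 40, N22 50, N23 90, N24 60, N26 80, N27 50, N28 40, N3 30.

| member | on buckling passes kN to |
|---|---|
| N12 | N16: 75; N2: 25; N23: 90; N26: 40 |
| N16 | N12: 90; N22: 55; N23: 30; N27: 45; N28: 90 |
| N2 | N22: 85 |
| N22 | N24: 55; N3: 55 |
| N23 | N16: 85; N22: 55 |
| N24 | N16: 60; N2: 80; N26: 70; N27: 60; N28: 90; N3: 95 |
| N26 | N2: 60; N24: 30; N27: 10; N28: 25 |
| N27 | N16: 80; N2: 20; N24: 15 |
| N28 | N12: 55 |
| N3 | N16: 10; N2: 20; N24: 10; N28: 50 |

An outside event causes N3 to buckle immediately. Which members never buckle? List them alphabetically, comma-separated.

N12, N16, N2, N22, N23, N24, N26, N27

Round 1 — N3 buckles (initial).
  N16: +10 → 10 < 90
  N2: +20 → 20 < 40
  N24: +10 → 10 < 60
  N28: +50 → 50 ≥ 40
Round 2 — N28 buckles.
  N12: +55 → 55 < 90
No further bucklings.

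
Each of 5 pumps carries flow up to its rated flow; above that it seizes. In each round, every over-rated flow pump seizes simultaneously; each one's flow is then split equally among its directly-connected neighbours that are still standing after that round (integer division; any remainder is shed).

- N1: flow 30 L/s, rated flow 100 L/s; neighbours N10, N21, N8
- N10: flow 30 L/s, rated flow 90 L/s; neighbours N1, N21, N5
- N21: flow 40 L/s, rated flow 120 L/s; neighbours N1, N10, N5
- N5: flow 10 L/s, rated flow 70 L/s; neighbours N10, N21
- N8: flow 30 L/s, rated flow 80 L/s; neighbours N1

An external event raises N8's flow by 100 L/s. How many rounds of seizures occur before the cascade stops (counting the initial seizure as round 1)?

5

Round 1 — N8 at 130 > 80. N8 seizes.
  N8 sheds 130 L/s to N1: 130 each.
    N1: 30+130 = 160 > 100
Round 2 — N1 seizes.
  N1 sheds 160 L/s to N10, N21: 80 each.
    N10: 30+80 = 110 > 90
    N21: 40+80 = 120 ≤ 120
Round 3 — N10 seizes.
  N10 sheds 110 L/s to N21, N5: 55 each.
    N21: 120+55 = 175 > 120
    N5: 10+55 = 65 ≤ 70
Round 4 — N21 seizes.
  N21 sheds 175 L/s to N5: 175 each.
    N5: 65+175 = 240 > 70
Round 5 — N5 seizes.
  N5 sheds 240 L/s: no online neighbours, lost.
No further seizures.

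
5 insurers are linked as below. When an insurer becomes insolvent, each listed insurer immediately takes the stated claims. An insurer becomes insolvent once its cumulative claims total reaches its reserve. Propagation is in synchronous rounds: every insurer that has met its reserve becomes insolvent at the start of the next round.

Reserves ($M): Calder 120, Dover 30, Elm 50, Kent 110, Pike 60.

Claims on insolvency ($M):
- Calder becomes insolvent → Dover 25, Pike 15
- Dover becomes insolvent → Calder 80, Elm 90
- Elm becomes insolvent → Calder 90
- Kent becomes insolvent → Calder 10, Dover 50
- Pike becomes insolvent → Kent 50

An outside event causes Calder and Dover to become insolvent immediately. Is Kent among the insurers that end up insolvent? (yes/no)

Round 1 — Calder, Dover become insolvent (initial).
  Elm: +90 → 90 ≥ 50
  Pike: +15 → 15 < 60
Round 2 — Elm becomes insolvent.
No further insolvencies.

no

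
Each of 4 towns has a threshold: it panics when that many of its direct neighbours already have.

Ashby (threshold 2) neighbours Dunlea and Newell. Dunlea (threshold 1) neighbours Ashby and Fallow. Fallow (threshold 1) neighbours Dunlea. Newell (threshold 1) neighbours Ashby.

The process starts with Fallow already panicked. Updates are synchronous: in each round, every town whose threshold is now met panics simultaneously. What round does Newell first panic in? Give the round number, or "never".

Round 1 — Fallow panics (initial).
Round 2 — checking thresholds:
  Dunlea: 1 of 2 neighbours ≥ 1, panics.
Round 3 — no new panics; cascade stops.

never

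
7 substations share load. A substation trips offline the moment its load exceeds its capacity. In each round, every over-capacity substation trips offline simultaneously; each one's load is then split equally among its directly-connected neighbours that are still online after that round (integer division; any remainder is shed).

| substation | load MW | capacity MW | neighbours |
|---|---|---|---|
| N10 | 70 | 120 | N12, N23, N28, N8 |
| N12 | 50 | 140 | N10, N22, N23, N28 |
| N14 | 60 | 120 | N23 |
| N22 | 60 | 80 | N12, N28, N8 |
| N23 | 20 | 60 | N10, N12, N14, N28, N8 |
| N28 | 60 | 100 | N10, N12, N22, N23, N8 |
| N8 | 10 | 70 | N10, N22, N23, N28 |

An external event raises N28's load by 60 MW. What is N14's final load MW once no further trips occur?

101

Round 1 — N28 at 120 > 100. N28 trips offline.
  N28 sheds 120 MW to N10, N12, N22, N23, N8: 24 each.
    N10: 70+24 = 94 ≤ 120
    N12: 50+24 = 74 ≤ 140
    N22: 60+24 = 84 > 80
    N23: 20+24 = 44 ≤ 60
    N8: 10+24 = 34 ≤ 70
Round 2 — N22 trips offline.
  N22 sheds 84 MW to N12, N8: 42 each.
    N12: 74+42 = 116 ≤ 140
    N8: 34+42 = 76 > 70
Round 3 — N8 trips offline.
  N8 sheds 76 MW to N10, N23: 38 each.
    N10: 94+38 = 132 > 120
    N23: 44+38 = 82 > 60
Round 4 — N10, N23 trip offline.
  N10 sheds 132 MW to N12: 132 each.
    N12: 116+132 = 248 > 140
  N23 sheds 82 MW to N12, N14: 41 each.
    N12: 248+41 = 289 > 140
    N14: 60+41 = 101 ≤ 120
Round 5 — N12 trips offline.
  N12 sheds 289 MW: no online neighbours, lost.
No further trips.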